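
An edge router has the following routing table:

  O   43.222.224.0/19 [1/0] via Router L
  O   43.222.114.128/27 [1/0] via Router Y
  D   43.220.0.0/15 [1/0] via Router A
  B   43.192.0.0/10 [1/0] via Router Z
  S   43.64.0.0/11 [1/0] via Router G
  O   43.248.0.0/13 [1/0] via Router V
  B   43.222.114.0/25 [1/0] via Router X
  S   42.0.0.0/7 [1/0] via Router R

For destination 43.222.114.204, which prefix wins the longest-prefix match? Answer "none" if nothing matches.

43.192.0.0/10

Entries matching 43.222.114.204:
  42.0.0.0/7 (42.0.0.0 - 43.255.255.255)
  43.192.0.0/10 (43.192.0.0 - 43.255.255.255)
Most specific is 43.192.0.0/10.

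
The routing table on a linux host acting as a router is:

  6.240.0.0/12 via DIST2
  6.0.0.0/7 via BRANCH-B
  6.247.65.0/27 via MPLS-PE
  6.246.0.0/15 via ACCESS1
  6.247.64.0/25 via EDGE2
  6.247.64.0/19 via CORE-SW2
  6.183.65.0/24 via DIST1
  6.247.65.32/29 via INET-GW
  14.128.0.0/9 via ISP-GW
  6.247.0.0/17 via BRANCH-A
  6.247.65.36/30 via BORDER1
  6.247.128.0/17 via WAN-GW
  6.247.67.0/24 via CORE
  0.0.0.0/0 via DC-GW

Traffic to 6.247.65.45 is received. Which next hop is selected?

Routes whose prefix contains 6.247.65.45:
  0.0.0.0/0 (default, matches everything) -> DC-GW
  6.0.0.0/7 (6.0.0.0 - 7.255.255.255) -> BRANCH-B
  6.240.0.0/12 (6.240.0.0 - 6.255.255.255) -> DIST2
  6.246.0.0/15 (6.246.0.0 - 6.247.255.255) -> ACCESS1
  6.247.0.0/17 (6.247.0.0 - 6.247.127.255) -> BRANCH-A
  6.247.64.0/19 (6.247.64.0 - 6.247.95.255) -> CORE-SW2
More-specific entries that do NOT match:
  6.247.65.36/30 (6.247.65.36 - 6.247.65.39) does not contain 6.247.65.45
  6.247.65.32/29 (6.247.65.32 - 6.247.65.39) does not contain 6.247.65.45
  6.247.65.0/27 (6.247.65.0 - 6.247.65.31) does not contain 6.247.65.45
  6.247.64.0/25 (6.247.64.0 - 6.247.64.127) does not contain 6.247.65.45
  6.183.65.0/24 (6.183.65.0 - 6.183.65.255) does not contain 6.247.65.45
  6.247.67.0/24 (6.247.67.0 - 6.247.67.255) does not contain 6.247.65.45
Longest matching prefix is /19 -> next hop CORE-SW2.

CORE-SW2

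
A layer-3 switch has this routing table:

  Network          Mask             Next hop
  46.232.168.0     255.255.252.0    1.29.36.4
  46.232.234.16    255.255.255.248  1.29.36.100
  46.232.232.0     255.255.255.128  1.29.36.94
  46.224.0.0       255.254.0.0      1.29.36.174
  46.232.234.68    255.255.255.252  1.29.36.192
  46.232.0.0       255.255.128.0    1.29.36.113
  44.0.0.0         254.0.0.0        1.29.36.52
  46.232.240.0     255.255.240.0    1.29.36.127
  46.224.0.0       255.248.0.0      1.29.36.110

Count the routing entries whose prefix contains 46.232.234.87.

No listed prefix contains 46.232.234.87.
Total matching entries: 0.

0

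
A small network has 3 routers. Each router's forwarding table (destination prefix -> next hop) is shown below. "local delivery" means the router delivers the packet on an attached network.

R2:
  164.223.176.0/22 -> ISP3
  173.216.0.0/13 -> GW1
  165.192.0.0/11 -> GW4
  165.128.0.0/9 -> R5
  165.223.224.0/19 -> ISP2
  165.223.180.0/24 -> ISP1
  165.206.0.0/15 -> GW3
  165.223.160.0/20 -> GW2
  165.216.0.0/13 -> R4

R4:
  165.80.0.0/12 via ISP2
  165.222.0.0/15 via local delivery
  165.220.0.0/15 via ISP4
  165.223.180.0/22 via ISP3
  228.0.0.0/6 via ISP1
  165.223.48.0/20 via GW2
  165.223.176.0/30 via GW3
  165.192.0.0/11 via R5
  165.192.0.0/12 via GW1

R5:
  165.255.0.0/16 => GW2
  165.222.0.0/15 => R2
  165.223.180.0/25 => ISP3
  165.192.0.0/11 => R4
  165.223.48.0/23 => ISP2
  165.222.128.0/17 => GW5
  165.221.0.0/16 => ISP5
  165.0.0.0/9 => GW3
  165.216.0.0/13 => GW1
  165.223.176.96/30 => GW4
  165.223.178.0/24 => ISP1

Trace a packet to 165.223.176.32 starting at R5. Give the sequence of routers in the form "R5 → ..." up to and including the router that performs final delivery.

At R5: longest match for 165.223.176.32 is 165.222.0.0/15 -> R2
At R2: longest match for 165.223.176.32 is 165.216.0.0/13 -> R4
At R4: longest match for 165.223.176.32 is 165.222.0.0/15 -> local delivery

R5 → R2 → R4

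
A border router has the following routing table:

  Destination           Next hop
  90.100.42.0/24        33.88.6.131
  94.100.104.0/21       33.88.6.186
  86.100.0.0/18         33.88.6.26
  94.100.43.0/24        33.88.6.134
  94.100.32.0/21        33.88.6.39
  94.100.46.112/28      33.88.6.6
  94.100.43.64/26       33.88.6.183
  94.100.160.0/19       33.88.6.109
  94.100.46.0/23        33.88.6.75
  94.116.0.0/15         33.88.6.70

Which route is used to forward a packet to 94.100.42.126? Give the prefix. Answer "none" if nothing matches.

94.100.42.126 is outside every listed prefix and there is no default route.

none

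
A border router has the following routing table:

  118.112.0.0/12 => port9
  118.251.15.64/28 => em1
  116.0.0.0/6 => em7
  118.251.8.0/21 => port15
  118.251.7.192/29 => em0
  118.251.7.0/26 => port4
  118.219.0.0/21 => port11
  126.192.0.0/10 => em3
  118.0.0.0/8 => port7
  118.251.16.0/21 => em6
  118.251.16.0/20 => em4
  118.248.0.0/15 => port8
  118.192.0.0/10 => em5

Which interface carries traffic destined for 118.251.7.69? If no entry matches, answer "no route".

em5

Routes whose prefix contains 118.251.7.69:
  116.0.0.0/6 (116.0.0.0 - 119.255.255.255) -> em7
  118.0.0.0/8 (118.0.0.0 - 118.255.255.255) -> port7
  118.192.0.0/10 (118.192.0.0 - 118.255.255.255) -> em5
More-specific entries that do NOT match:
  118.251.7.192/29 (118.251.7.192 - 118.251.7.199) does not contain 118.251.7.69
  118.251.15.64/28 (118.251.15.64 - 118.251.15.79) does not contain 118.251.7.69
  118.251.7.0/26 (118.251.7.0 - 118.251.7.63) does not contain 118.251.7.69
  118.251.8.0/21 (118.251.8.0 - 118.251.15.255) does not contain 118.251.7.69
  118.219.0.0/21 (118.219.0.0 - 118.219.7.255) does not contain 118.251.7.69
  118.251.16.0/21 (118.251.16.0 - 118.251.23.255) does not contain 118.251.7.69
  118.251.16.0/20 (118.251.16.0 - 118.251.31.255) does not contain 118.251.7.69
  118.248.0.0/15 (118.248.0.0 - 118.249.255.255) does not contain 118.251.7.69
  118.112.0.0/12 (118.112.0.0 - 118.127.255.255) does not contain 118.251.7.69
Longest matching prefix is /10 -> interface em5.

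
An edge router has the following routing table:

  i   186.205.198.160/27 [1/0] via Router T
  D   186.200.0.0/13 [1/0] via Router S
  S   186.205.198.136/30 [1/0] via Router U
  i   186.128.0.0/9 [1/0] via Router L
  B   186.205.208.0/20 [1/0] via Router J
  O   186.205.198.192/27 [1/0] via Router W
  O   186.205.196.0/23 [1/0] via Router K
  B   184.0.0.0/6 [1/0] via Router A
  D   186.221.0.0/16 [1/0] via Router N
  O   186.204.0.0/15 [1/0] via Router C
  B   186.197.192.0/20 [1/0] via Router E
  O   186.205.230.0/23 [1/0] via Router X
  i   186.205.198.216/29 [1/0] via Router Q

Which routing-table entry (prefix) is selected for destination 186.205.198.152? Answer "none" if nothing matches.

Entries matching 186.205.198.152:
  184.0.0.0/6 (184.0.0.0 - 187.255.255.255)
  186.128.0.0/9 (186.128.0.0 - 186.255.255.255)
  186.200.0.0/13 (186.200.0.0 - 186.207.255.255)
  186.204.0.0/15 (186.204.0.0 - 186.205.255.255)
Most specific is 186.204.0.0/15.

186.204.0.0/15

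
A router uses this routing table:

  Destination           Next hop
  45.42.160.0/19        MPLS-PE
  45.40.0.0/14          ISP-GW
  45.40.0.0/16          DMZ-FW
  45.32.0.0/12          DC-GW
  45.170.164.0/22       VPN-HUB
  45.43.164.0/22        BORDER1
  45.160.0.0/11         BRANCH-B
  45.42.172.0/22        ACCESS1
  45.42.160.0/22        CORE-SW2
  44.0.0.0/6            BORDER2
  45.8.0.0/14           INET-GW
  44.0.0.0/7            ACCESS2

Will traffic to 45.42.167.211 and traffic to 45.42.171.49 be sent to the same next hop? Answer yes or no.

45.42.167.211: longest match 45.42.160.0/19 -> MPLS-PE
45.42.171.49: longest match 45.42.160.0/19 -> MPLS-PE

yes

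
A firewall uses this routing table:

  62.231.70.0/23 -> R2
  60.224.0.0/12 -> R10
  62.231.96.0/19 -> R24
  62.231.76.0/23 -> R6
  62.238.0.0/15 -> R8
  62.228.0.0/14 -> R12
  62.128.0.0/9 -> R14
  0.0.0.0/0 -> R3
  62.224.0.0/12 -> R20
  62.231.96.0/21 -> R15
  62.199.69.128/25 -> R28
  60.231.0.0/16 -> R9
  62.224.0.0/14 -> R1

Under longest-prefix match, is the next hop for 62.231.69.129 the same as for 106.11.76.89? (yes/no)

62.231.69.129: longest match 62.228.0.0/14 -> R12
106.11.76.89: longest match 0.0.0.0/0 -> R3

no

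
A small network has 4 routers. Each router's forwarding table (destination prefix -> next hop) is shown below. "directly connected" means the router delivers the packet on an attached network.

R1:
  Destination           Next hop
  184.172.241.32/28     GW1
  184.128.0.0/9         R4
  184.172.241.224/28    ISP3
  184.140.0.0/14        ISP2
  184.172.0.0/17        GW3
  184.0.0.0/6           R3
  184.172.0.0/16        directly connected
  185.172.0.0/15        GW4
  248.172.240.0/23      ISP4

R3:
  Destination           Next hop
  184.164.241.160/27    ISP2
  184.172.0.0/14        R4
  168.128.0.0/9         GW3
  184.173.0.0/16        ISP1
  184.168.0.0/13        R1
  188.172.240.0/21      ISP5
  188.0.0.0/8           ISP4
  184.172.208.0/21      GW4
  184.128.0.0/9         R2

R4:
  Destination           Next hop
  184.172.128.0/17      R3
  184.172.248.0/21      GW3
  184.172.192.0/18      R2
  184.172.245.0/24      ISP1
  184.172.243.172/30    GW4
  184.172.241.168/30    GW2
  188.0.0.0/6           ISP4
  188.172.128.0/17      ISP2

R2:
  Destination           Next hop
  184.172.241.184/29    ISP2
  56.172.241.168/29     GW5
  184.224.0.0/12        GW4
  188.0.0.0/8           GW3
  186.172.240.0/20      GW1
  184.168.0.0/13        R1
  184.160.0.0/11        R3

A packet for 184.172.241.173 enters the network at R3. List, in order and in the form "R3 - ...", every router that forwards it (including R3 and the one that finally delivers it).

At R3: longest match for 184.172.241.173 is 184.172.0.0/14 -> R4
At R4: longest match for 184.172.241.173 is 184.172.192.0/18 -> R2
At R2: longest match for 184.172.241.173 is 184.168.0.0/13 -> R1
At R1: longest match for 184.172.241.173 is 184.172.0.0/16 -> directly connected

R3 - R4 - R2 - R1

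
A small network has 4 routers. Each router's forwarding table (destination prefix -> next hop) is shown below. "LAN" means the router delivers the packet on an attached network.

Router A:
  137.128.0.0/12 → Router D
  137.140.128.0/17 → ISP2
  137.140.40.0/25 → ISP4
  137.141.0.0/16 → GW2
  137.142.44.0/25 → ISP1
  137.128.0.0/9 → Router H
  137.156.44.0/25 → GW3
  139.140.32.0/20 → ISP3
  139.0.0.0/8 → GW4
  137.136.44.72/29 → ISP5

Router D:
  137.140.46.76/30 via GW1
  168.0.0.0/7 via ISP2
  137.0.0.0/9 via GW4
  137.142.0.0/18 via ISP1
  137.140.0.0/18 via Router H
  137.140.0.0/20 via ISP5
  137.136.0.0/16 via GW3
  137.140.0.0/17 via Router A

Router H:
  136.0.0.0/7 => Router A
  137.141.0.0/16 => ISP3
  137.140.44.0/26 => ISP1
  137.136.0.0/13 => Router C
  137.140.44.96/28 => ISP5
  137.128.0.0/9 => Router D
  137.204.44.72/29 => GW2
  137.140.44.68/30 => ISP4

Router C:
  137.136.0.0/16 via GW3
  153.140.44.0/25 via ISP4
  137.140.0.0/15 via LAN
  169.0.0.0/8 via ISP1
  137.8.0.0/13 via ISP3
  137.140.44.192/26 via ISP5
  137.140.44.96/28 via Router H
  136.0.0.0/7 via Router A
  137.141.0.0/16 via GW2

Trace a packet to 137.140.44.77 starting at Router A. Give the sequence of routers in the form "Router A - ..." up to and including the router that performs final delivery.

Router A - Router D - Router H - Router C

At Router A: longest match for 137.140.44.77 is 137.128.0.0/12 -> Router D
At Router D: longest match for 137.140.44.77 is 137.140.0.0/18 -> Router H
At Router H: longest match for 137.140.44.77 is 137.136.0.0/13 -> Router C
At Router C: longest match for 137.140.44.77 is 137.140.0.0/15 -> LAN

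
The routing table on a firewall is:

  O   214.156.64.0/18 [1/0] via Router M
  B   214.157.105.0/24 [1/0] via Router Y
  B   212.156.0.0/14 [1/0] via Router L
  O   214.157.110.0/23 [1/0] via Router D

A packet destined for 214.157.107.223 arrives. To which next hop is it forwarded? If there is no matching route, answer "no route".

no route

No entry's prefix contains 214.157.107.223; there is no default route.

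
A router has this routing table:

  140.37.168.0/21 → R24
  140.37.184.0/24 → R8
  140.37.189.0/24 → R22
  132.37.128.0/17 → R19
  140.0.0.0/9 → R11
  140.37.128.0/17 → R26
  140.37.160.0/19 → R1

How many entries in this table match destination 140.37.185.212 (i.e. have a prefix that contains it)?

3

Prefixes containing 140.37.185.212:
  140.0.0.0/9 (140.0.0.0 - 140.127.255.255)
  140.37.128.0/17 (140.37.128.0 - 140.37.255.255)
  140.37.160.0/19 (140.37.160.0 - 140.37.191.255)
Total matching entries: 3.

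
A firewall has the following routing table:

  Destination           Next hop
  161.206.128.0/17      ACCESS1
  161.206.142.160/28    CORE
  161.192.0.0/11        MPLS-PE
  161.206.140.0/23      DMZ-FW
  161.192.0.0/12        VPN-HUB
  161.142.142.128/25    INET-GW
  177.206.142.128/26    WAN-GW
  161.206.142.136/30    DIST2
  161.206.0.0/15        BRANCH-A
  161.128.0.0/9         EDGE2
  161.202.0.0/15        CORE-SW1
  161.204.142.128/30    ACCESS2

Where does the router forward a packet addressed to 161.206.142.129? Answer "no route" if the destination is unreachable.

ACCESS1

Routes whose prefix contains 161.206.142.129:
  161.128.0.0/9 (161.128.0.0 - 161.255.255.255) -> EDGE2
  161.192.0.0/11 (161.192.0.0 - 161.223.255.255) -> MPLS-PE
  161.192.0.0/12 (161.192.0.0 - 161.207.255.255) -> VPN-HUB
  161.206.0.0/15 (161.206.0.0 - 161.207.255.255) -> BRANCH-A
  161.206.128.0/17 (161.206.128.0 - 161.206.255.255) -> ACCESS1
More-specific entries that do NOT match:
  161.206.142.136/30 (161.206.142.136 - 161.206.142.139) does not contain 161.206.142.129
  161.204.142.128/30 (161.204.142.128 - 161.204.142.131) does not contain 161.206.142.129
  161.206.142.160/28 (161.206.142.160 - 161.206.142.175) does not contain 161.206.142.129
  177.206.142.128/26 (177.206.142.128 - 177.206.142.191) does not contain 161.206.142.129
  161.142.142.128/25 (161.142.142.128 - 161.142.142.255) does not contain 161.206.142.129
  161.206.140.0/23 (161.206.140.0 - 161.206.141.255) does not contain 161.206.142.129
Longest matching prefix is /17 -> next hop ACCESS1.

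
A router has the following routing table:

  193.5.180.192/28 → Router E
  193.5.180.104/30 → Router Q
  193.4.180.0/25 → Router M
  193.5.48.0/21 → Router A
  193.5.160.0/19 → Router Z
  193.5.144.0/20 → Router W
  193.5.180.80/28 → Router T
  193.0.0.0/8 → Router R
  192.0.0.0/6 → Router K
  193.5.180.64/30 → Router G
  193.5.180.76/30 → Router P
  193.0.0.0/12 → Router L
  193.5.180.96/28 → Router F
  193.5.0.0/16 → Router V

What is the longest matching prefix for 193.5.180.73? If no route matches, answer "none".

Entries matching 193.5.180.73:
  192.0.0.0/6 (192.0.0.0 - 195.255.255.255)
  193.0.0.0/8 (193.0.0.0 - 193.255.255.255)
  193.0.0.0/12 (193.0.0.0 - 193.15.255.255)
  193.5.0.0/16 (193.5.0.0 - 193.5.255.255)
  193.5.160.0/19 (193.5.160.0 - 193.5.191.255)
Most specific is 193.5.160.0/19.

193.5.160.0/19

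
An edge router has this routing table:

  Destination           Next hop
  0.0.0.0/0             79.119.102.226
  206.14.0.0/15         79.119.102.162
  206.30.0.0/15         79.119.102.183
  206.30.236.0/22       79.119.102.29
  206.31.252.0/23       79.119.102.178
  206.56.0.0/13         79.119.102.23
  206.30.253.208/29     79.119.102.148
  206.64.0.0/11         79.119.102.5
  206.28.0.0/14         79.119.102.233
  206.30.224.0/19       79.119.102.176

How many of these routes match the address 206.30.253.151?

4

Prefixes containing 206.30.253.151:
  0.0.0.0/0 (default, matches everything)
  206.28.0.0/14 (206.28.0.0 - 206.31.255.255)
  206.30.0.0/15 (206.30.0.0 - 206.31.255.255)
  206.30.224.0/19 (206.30.224.0 - 206.30.255.255)
Total matching entries: 4.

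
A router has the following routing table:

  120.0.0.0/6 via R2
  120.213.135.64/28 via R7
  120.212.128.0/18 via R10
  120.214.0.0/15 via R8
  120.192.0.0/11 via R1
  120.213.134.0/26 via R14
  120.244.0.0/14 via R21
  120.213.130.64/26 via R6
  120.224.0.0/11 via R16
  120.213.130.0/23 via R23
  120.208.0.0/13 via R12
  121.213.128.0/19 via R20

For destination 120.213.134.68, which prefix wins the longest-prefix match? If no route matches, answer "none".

Entries matching 120.213.134.68:
  120.0.0.0/6 (120.0.0.0 - 123.255.255.255)
  120.192.0.0/11 (120.192.0.0 - 120.223.255.255)
  120.208.0.0/13 (120.208.0.0 - 120.215.255.255)
Most specific is 120.208.0.0/13.

120.208.0.0/13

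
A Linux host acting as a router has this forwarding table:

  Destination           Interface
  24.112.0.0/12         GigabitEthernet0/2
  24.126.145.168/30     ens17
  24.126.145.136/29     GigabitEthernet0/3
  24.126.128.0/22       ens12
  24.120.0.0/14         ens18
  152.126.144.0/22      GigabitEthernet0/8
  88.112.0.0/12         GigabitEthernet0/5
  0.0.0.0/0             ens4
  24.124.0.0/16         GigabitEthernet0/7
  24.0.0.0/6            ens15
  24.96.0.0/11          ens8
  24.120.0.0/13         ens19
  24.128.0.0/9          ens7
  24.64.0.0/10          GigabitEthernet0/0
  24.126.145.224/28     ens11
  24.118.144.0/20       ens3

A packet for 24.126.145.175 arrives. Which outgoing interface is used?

ens19

Routes whose prefix contains 24.126.145.175:
  0.0.0.0/0 (default, matches everything) -> ens4
  24.0.0.0/6 (24.0.0.0 - 27.255.255.255) -> ens15
  24.64.0.0/10 (24.64.0.0 - 24.127.255.255) -> GigabitEthernet0/0
  24.96.0.0/11 (24.96.0.0 - 24.127.255.255) -> ens8
  24.112.0.0/12 (24.112.0.0 - 24.127.255.255) -> GigabitEthernet0/2
  24.120.0.0/13 (24.120.0.0 - 24.127.255.255) -> ens19
More-specific entries that do NOT match:
  24.126.145.168/30 (24.126.145.168 - 24.126.145.171) does not contain 24.126.145.175
  24.126.145.136/29 (24.126.145.136 - 24.126.145.143) does not contain 24.126.145.175
  24.126.145.224/28 (24.126.145.224 - 24.126.145.239) does not contain 24.126.145.175
  24.126.128.0/22 (24.126.128.0 - 24.126.131.255) does not contain 24.126.145.175
  152.126.144.0/22 (152.126.144.0 - 152.126.147.255) does not contain 24.126.145.175
  24.118.144.0/20 (24.118.144.0 - 24.118.159.255) does not contain 24.126.145.175
  24.124.0.0/16 (24.124.0.0 - 24.124.255.255) does not contain 24.126.145.175
  24.120.0.0/14 (24.120.0.0 - 24.123.255.255) does not contain 24.126.145.175
Longest matching prefix is /13 -> interface ens19.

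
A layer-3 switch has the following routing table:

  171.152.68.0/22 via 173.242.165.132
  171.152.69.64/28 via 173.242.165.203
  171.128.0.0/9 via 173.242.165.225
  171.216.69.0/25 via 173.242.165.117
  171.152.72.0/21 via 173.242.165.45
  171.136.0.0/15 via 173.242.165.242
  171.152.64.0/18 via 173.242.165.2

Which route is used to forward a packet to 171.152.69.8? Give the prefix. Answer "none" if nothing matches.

171.152.68.0/22

Entries matching 171.152.69.8:
  171.128.0.0/9 (171.128.0.0 - 171.255.255.255)
  171.152.64.0/18 (171.152.64.0 - 171.152.127.255)
  171.152.68.0/22 (171.152.68.0 - 171.152.71.255)
Most specific is 171.152.68.0/22.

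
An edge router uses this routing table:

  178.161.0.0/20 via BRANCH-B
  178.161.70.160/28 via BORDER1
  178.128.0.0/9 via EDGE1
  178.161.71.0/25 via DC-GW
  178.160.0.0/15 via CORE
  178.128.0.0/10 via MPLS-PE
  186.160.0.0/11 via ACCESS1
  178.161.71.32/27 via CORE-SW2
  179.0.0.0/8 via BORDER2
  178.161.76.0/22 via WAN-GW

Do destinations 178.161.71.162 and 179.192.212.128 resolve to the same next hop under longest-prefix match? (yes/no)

no

178.161.71.162: longest match 178.160.0.0/15 -> CORE
179.192.212.128: longest match 179.0.0.0/8 -> BORDER2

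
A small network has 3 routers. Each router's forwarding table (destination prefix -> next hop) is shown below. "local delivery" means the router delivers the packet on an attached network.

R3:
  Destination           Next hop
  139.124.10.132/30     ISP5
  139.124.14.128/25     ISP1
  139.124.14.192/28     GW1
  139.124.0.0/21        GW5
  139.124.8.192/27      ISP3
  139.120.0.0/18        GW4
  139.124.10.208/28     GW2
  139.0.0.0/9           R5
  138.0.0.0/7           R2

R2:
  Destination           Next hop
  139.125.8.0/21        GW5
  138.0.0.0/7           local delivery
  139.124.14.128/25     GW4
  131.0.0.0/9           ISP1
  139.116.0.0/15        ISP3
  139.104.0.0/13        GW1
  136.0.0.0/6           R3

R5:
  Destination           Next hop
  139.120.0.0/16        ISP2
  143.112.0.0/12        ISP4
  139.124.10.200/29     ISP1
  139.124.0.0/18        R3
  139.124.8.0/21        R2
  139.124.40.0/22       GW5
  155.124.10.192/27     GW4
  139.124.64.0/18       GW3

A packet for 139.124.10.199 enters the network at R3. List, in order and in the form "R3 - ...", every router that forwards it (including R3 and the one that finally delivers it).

At R3: longest match for 139.124.10.199 is 139.0.0.0/9 -> R5
At R5: longest match for 139.124.10.199 is 139.124.8.0/21 -> R2
At R2: longest match for 139.124.10.199 is 138.0.0.0/7 -> local delivery

R3 - R5 - R2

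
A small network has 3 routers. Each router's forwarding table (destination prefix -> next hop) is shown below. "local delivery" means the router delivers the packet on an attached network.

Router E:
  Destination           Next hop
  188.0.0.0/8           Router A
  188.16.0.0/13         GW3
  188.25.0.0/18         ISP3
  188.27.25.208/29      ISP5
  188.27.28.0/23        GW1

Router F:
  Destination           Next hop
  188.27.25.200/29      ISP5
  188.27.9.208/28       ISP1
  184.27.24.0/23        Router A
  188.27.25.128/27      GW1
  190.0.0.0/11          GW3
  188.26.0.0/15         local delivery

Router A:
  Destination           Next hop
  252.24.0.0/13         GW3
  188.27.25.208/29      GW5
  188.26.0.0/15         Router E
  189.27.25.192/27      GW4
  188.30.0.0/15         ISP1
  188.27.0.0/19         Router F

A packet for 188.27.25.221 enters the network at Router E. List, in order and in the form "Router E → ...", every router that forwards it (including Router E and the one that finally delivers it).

At Router E: longest match for 188.27.25.221 is 188.0.0.0/8 -> Router A
At Router A: longest match for 188.27.25.221 is 188.27.0.0/19 -> Router F
At Router F: longest match for 188.27.25.221 is 188.26.0.0/15 -> local delivery

Router E → Router A → Router F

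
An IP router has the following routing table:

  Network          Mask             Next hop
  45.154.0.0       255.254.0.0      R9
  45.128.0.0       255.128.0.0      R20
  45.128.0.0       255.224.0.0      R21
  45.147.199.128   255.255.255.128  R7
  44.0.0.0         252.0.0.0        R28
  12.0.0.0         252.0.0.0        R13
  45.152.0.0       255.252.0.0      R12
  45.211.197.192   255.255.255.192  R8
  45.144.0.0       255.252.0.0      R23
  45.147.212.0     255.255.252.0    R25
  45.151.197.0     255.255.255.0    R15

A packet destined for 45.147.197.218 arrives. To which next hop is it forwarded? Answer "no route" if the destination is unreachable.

Routes whose prefix contains 45.147.197.218:
  44.0.0.0/6 (44.0.0.0 - 47.255.255.255) -> R28
  45.128.0.0/9 (45.128.0.0 - 45.255.255.255) -> R20
  45.128.0.0/11 (45.128.0.0 - 45.159.255.255) -> R21
  45.144.0.0/14 (45.144.0.0 - 45.147.255.255) -> R23
More-specific entries that do NOT match:
  45.211.197.192/26 (45.211.197.192 - 45.211.197.255) does not contain 45.147.197.218
  45.147.199.128/25 (45.147.199.128 - 45.147.199.255) does not contain 45.147.197.218
  45.151.197.0/24 (45.151.197.0 - 45.151.197.255) does not contain 45.147.197.218
  45.147.212.0/22 (45.147.212.0 - 45.147.215.255) does not contain 45.147.197.218
  45.154.0.0/15 (45.154.0.0 - 45.155.255.255) does not contain 45.147.197.218
Longest matching prefix is /14 -> next hop R23.

R23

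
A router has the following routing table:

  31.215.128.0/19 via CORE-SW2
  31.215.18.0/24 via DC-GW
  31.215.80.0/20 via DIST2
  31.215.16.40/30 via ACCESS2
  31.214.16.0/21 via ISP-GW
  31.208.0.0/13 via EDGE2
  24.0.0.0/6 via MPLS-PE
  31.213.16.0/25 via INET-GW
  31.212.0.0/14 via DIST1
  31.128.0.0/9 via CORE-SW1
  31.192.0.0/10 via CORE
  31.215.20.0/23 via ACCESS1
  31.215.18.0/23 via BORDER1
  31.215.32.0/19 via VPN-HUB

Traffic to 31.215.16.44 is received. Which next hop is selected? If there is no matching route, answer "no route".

Routes whose prefix contains 31.215.16.44:
  31.128.0.0/9 (31.128.0.0 - 31.255.255.255) -> CORE-SW1
  31.192.0.0/10 (31.192.0.0 - 31.255.255.255) -> CORE
  31.208.0.0/13 (31.208.0.0 - 31.215.255.255) -> EDGE2
  31.212.0.0/14 (31.212.0.0 - 31.215.255.255) -> DIST1
More-specific entries that do NOT match:
  31.215.16.40/30 (31.215.16.40 - 31.215.16.43) does not contain 31.215.16.44
  31.213.16.0/25 (31.213.16.0 - 31.213.16.127) does not contain 31.215.16.44
  31.215.18.0/24 (31.215.18.0 - 31.215.18.255) does not contain 31.215.16.44
  31.215.20.0/23 (31.215.20.0 - 31.215.21.255) does not contain 31.215.16.44
  31.215.18.0/23 (31.215.18.0 - 31.215.19.255) does not contain 31.215.16.44
  31.214.16.0/21 (31.214.16.0 - 31.214.23.255) does not contain 31.215.16.44
  31.215.80.0/20 (31.215.80.0 - 31.215.95.255) does not contain 31.215.16.44
  31.215.128.0/19 (31.215.128.0 - 31.215.159.255) does not contain 31.215.16.44
  31.215.32.0/19 (31.215.32.0 - 31.215.63.255) does not contain 31.215.16.44
Longest matching prefix is /14 -> next hop DIST1.

DIST1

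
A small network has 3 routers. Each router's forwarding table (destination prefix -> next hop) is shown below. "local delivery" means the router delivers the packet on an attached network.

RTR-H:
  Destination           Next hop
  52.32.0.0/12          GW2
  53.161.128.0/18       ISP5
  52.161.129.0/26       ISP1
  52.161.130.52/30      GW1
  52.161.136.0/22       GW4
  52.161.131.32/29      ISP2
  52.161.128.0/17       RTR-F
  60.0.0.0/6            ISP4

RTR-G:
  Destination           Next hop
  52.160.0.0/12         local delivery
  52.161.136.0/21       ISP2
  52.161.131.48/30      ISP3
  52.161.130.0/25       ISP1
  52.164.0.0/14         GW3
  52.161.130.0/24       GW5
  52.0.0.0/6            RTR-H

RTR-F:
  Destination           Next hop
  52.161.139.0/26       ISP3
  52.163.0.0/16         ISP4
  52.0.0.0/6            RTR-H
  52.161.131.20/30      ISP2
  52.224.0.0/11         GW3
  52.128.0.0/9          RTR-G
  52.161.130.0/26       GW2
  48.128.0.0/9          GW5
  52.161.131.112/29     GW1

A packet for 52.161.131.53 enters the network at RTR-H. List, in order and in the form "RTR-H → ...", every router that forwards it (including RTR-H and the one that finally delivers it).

RTR-H → RTR-F → RTR-G

At RTR-H: longest match for 52.161.131.53 is 52.161.128.0/17 -> RTR-F
At RTR-F: longest match for 52.161.131.53 is 52.128.0.0/9 -> RTR-G
At RTR-G: longest match for 52.161.131.53 is 52.160.0.0/12 -> local delivery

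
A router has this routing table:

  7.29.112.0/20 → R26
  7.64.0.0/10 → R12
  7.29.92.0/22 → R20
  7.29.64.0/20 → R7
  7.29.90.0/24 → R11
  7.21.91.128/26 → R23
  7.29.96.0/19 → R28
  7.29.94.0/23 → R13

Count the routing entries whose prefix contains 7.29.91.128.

0

No listed prefix contains 7.29.91.128.
Total matching entries: 0.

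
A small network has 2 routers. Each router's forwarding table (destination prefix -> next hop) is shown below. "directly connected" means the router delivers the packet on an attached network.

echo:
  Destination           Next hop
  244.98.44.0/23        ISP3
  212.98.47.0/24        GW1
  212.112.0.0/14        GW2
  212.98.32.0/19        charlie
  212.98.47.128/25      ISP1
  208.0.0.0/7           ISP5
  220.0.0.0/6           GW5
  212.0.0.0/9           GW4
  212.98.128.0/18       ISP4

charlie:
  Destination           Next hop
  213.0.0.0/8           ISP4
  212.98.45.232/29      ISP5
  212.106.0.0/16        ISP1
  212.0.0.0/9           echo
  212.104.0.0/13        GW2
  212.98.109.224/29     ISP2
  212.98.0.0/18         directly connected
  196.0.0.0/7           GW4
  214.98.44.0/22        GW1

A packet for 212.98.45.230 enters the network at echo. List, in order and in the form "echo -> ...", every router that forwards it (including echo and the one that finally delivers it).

echo -> charlie

At echo: longest match for 212.98.45.230 is 212.98.32.0/19 -> charlie
At charlie: longest match for 212.98.45.230 is 212.98.0.0/18 -> directly connected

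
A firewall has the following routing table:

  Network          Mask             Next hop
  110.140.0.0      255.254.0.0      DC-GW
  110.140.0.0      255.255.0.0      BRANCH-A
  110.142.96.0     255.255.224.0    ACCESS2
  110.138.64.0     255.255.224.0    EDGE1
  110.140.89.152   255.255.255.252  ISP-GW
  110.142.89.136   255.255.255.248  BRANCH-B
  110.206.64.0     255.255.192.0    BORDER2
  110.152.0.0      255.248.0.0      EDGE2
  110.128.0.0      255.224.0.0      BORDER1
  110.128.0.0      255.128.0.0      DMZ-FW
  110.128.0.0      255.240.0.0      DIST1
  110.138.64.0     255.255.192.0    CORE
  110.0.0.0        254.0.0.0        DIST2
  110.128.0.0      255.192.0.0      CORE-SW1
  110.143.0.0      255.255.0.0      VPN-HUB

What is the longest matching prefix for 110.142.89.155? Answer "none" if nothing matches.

110.128.0.0/12

Entries matching 110.142.89.155:
  110.0.0.0/7 (110.0.0.0 - 111.255.255.255)
  110.128.0.0/9 (110.128.0.0 - 110.255.255.255)
  110.128.0.0/10 (110.128.0.0 - 110.191.255.255)
  110.128.0.0/11 (110.128.0.0 - 110.159.255.255)
  110.128.0.0/12 (110.128.0.0 - 110.143.255.255)
Most specific is 110.128.0.0/12.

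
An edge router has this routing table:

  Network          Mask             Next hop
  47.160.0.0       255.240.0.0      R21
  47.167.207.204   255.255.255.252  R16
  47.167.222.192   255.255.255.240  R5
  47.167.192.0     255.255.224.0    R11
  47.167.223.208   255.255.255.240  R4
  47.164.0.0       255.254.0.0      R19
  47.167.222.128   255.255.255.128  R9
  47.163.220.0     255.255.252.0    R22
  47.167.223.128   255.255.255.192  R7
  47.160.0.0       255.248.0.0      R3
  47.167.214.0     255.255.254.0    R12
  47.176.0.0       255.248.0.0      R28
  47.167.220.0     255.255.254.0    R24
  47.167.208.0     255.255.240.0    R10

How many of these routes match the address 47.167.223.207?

4

Prefixes containing 47.167.223.207:
  47.160.0.0/12 (47.160.0.0 - 47.175.255.255)
  47.160.0.0/13 (47.160.0.0 - 47.167.255.255)
  47.167.192.0/19 (47.167.192.0 - 47.167.223.255)
  47.167.208.0/20 (47.167.208.0 - 47.167.223.255)
Total matching entries: 4.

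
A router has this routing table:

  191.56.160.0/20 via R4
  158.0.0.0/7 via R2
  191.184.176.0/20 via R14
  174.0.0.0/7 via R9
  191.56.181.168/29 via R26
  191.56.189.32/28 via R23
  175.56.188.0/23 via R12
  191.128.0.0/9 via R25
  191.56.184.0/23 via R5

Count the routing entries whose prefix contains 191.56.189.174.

No listed prefix contains 191.56.189.174.
Total matching entries: 0.

0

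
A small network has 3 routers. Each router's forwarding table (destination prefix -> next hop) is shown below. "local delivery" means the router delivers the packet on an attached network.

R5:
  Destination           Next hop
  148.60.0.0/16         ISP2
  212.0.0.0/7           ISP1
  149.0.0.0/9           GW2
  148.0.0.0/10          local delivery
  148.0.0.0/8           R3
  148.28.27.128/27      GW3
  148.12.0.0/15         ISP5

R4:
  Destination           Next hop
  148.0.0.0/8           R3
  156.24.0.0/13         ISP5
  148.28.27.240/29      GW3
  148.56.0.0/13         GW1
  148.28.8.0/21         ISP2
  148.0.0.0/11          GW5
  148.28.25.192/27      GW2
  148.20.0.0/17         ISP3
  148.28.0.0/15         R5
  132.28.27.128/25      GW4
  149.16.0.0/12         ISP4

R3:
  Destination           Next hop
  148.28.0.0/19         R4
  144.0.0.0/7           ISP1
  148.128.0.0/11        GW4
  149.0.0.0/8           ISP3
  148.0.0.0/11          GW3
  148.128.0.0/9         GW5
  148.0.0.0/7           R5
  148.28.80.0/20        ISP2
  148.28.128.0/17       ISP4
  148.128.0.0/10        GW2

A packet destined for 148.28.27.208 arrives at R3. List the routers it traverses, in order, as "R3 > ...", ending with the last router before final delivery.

At R3: longest match for 148.28.27.208 is 148.28.0.0/19 -> R4
At R4: longest match for 148.28.27.208 is 148.28.0.0/15 -> R5
At R5: longest match for 148.28.27.208 is 148.0.0.0/10 -> local delivery

R3 > R4 > R5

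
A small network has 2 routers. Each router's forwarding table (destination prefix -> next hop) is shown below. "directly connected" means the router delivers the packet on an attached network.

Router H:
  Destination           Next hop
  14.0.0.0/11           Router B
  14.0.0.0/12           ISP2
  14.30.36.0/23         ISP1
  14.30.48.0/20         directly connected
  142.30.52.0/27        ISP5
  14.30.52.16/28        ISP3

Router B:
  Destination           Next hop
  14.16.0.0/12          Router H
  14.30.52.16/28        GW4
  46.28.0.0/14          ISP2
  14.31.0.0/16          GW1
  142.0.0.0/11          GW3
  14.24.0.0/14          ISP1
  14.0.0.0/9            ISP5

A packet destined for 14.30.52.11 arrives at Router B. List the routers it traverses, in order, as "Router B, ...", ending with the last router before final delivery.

Router B, Router H

At Router B: longest match for 14.30.52.11 is 14.16.0.0/12 -> Router H
At Router H: longest match for 14.30.52.11 is 14.30.48.0/20 -> directly connected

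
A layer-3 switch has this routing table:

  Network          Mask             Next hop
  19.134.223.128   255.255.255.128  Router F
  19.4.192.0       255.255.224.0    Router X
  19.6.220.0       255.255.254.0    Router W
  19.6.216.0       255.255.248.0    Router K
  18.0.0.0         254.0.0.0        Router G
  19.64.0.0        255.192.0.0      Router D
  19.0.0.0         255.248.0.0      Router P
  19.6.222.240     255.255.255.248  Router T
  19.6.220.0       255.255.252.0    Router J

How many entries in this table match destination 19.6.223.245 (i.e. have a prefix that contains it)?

Prefixes containing 19.6.223.245:
  18.0.0.0/7 (18.0.0.0 - 19.255.255.255)
  19.0.0.0/13 (19.0.0.0 - 19.7.255.255)
  19.6.216.0/21 (19.6.216.0 - 19.6.223.255)
  19.6.220.0/22 (19.6.220.0 - 19.6.223.255)
Total matching entries: 4.

4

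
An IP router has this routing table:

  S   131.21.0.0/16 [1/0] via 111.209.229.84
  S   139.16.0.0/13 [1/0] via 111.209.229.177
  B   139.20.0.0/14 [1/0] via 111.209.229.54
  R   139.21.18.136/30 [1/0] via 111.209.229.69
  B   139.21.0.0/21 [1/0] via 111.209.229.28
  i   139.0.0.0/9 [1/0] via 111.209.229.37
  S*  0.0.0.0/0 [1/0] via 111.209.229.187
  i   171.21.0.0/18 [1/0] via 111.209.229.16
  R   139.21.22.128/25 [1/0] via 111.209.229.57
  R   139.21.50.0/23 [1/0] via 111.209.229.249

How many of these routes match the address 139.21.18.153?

4

Prefixes containing 139.21.18.153:
  0.0.0.0/0 (default, matches everything)
  139.0.0.0/9 (139.0.0.0 - 139.127.255.255)
  139.16.0.0/13 (139.16.0.0 - 139.23.255.255)
  139.20.0.0/14 (139.20.0.0 - 139.23.255.255)
Total matching entries: 4.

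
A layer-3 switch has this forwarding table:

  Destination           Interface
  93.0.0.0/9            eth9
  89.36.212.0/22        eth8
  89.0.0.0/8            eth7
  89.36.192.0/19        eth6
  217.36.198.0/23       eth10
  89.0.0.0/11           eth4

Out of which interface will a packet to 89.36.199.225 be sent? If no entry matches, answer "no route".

Routes whose prefix contains 89.36.199.225:
  89.0.0.0/8 (89.0.0.0 - 89.255.255.255) -> eth7
  89.36.192.0/19 (89.36.192.0 - 89.36.223.255) -> eth6
More-specific entries that do NOT match:
  217.36.198.0/23 (217.36.198.0 - 217.36.199.255) does not contain 89.36.199.225
  89.36.212.0/22 (89.36.212.0 - 89.36.215.255) does not contain 89.36.199.225
Longest matching prefix is /19 -> interface eth6.

eth6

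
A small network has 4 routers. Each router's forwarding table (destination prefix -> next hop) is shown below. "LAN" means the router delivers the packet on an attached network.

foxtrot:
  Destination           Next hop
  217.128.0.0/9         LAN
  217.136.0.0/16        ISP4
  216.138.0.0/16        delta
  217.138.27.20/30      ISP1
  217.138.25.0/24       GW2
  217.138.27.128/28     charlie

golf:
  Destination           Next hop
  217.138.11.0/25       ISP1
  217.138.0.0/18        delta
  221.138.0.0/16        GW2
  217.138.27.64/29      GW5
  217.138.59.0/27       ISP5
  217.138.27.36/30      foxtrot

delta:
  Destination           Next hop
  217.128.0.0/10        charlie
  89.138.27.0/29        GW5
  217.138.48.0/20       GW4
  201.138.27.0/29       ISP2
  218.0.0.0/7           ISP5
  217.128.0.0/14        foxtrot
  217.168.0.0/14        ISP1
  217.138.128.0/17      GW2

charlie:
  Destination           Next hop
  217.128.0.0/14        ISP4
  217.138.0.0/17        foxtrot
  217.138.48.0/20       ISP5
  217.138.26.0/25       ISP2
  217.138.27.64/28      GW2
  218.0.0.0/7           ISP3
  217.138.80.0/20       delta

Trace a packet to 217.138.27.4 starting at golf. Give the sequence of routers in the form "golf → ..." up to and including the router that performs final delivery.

golf → delta → charlie → foxtrot

At golf: longest match for 217.138.27.4 is 217.138.0.0/18 -> delta
At delta: longest match for 217.138.27.4 is 217.128.0.0/10 -> charlie
At charlie: longest match for 217.138.27.4 is 217.138.0.0/17 -> foxtrot
At foxtrot: longest match for 217.138.27.4 is 217.128.0.0/9 -> LAN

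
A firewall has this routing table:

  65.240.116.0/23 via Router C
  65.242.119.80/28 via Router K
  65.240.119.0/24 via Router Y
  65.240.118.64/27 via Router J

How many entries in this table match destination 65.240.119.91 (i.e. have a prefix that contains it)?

1

Prefixes containing 65.240.119.91:
  65.240.119.0/24 (65.240.119.0 - 65.240.119.255)
Total matching entries: 1.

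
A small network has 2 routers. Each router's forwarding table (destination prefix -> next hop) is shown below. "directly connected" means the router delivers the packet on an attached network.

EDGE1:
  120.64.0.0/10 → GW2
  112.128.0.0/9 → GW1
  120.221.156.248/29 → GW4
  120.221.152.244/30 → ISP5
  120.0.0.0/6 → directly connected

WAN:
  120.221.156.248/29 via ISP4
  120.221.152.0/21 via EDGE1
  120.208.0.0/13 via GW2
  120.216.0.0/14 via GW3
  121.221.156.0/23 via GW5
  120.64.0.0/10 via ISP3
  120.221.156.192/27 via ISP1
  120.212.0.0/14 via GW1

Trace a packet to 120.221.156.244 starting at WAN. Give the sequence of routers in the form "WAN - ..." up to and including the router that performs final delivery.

At WAN: longest match for 120.221.156.244 is 120.221.152.0/21 -> EDGE1
At EDGE1: longest match for 120.221.156.244 is 120.0.0.0/6 -> directly connected

WAN - EDGE1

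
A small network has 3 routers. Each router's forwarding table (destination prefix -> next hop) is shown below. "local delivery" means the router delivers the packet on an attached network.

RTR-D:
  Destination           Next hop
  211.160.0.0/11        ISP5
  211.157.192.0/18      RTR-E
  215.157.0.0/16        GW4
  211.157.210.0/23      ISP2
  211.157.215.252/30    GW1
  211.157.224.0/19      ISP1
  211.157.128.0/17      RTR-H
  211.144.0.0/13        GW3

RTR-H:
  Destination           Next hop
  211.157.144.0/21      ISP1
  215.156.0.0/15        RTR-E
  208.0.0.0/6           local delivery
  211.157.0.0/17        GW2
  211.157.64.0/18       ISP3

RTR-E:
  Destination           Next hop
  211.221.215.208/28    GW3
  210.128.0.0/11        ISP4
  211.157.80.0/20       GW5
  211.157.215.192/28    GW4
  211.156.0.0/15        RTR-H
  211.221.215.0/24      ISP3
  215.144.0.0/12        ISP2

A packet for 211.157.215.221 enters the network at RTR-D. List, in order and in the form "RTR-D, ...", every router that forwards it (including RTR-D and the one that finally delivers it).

RTR-D, RTR-E, RTR-H

At RTR-D: longest match for 211.157.215.221 is 211.157.192.0/18 -> RTR-E
At RTR-E: longest match for 211.157.215.221 is 211.156.0.0/15 -> RTR-H
At RTR-H: longest match for 211.157.215.221 is 208.0.0.0/6 -> local delivery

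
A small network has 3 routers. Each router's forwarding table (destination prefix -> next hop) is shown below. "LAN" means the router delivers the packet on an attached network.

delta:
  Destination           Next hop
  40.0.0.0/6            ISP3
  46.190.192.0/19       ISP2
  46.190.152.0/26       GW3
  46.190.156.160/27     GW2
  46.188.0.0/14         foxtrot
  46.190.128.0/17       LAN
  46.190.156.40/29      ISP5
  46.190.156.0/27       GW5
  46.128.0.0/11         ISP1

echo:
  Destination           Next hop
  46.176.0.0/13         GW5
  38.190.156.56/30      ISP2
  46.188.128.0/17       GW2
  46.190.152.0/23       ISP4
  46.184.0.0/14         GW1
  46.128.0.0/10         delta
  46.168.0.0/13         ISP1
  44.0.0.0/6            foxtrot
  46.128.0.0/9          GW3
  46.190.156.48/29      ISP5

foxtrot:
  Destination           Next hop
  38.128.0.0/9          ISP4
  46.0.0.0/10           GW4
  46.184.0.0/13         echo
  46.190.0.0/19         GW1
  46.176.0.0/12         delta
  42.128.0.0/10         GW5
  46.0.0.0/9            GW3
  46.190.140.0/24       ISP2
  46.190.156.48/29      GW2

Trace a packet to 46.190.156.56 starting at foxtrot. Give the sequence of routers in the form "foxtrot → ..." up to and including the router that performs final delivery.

At foxtrot: longest match for 46.190.156.56 is 46.184.0.0/13 -> echo
At echo: longest match for 46.190.156.56 is 46.128.0.0/10 -> delta
At delta: longest match for 46.190.156.56 is 46.190.128.0/17 -> LAN

foxtrot → echo → delta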